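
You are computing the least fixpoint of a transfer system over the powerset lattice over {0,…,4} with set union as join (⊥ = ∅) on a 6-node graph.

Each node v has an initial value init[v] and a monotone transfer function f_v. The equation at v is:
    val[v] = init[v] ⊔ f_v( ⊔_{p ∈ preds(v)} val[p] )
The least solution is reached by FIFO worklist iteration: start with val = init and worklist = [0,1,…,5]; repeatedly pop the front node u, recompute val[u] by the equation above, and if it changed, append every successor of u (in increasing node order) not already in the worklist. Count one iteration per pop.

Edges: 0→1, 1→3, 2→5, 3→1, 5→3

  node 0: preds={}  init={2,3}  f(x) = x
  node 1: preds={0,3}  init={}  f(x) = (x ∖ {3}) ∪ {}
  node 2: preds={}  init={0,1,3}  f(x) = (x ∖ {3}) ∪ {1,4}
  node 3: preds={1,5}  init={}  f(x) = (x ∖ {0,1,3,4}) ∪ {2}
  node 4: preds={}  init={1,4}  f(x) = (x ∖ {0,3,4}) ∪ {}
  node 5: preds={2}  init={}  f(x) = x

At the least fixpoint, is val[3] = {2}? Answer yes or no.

Iteration log — 8 steps:
  step 1. node 0  ⊔preds={}  new={2,3}  stable
  step 2. node 1  ⊔preds={2,3}  new={2}  old={}  +wl: 
  step 3. node 2  ⊔preds={}  new={0,1,3,4}  old={0,1,3}  +wl: 
  step 4. node 3  ⊔preds={2}  new={2}  old={}  +wl: 1
  step 5. node 4  ⊔preds={}  new={1,4}  stable
  step 6. node 5  ⊔preds={0,1,3,4}  new={0,1,3,4}  old={}  +wl: 3
  step 7. node 1  ⊔preds={2,3}  new={2}  stable
  step 8. node 3  ⊔preds={0,1,2,3,4}  new={2}  stable

Least fixpoint reached:
  node 0: {2,3}
  node 1: {2}
  node 2: {0,1,3,4}
  node 3: {2}
  node 4: {1,4}
  node 5: {0,1,3,4}

yes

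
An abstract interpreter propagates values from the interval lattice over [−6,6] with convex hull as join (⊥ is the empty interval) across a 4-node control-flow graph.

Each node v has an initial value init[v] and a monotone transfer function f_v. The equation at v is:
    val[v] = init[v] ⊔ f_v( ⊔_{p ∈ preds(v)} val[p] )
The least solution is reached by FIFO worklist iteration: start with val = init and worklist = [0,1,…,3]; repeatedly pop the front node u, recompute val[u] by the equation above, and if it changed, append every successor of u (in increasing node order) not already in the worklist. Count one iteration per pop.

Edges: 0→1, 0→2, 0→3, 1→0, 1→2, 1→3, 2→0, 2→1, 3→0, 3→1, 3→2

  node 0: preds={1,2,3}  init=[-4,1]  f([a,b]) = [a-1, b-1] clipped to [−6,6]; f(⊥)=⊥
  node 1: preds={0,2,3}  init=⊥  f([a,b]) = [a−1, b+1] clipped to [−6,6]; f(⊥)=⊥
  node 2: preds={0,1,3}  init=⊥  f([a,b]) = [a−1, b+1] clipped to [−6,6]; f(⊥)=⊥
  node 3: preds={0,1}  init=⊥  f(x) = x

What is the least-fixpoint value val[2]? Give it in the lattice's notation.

Iteration log — 16 steps:
  step 1. node 0  ⊔preds=⊥  new=[-4,1]  stable
  step 2. node 1  ⊔preds=[-4,1]  new=[-5,2]  old=⊥  +wl: 0
  step 3. node 2  ⊔preds=[-5,2]  new=[-6,3]  old=⊥  +wl: 1
  step 4. node 3  ⊔preds=[-5,2]  new=[-5,2]  old=⊥  +wl: 2
  step 5. node 0  ⊔preds=[-6,3]  new=[-6,2]  old=[-4,1]  +wl: 3
  step 6. node 1  ⊔preds=[-6,3]  new=[-6,4]  old=[-5,2]  +wl: 0
  step 7. node 2  ⊔preds=[-6,4]  new=[-6,5]  old=[-6,3]  +wl: 1
  step 8. node 3  ⊔preds=[-6,4]  new=[-6,4]  old=[-5,2]  +wl: 2
  step 9. node 0  ⊔preds=[-6,5]  new=[-6,4]  old=[-6,2]  +wl: 3
  step 10. node 1  ⊔preds=[-6,5]  new=[-6,6]  old=[-6,4]  +wl: 0
  step 11. node 2  ⊔preds=[-6,6]  new=[-6,6]  old=[-6,5]  +wl: 1
  step 12. node 3  ⊔preds=[-6,6]  new=[-6,6]  old=[-6,4]  +wl: 2
  step 13. node 0  ⊔preds=[-6,6]  new=[-6,5]  old=[-6,4]  +wl: 3
  step 14. node 1  ⊔preds=[-6,6]  new=[-6,6]  stable
  step 15. node 2  ⊔preds=[-6,6]  new=[-6,6]  stable
  step 16. node 3  ⊔preds=[-6,6]  new=[-6,6]  stable

Least fixpoint reached:
  node 0: [-6,5]
  node 1: [-6,6]
  node 2: [-6,6]
  node 3: [-6,6]

[-6,6]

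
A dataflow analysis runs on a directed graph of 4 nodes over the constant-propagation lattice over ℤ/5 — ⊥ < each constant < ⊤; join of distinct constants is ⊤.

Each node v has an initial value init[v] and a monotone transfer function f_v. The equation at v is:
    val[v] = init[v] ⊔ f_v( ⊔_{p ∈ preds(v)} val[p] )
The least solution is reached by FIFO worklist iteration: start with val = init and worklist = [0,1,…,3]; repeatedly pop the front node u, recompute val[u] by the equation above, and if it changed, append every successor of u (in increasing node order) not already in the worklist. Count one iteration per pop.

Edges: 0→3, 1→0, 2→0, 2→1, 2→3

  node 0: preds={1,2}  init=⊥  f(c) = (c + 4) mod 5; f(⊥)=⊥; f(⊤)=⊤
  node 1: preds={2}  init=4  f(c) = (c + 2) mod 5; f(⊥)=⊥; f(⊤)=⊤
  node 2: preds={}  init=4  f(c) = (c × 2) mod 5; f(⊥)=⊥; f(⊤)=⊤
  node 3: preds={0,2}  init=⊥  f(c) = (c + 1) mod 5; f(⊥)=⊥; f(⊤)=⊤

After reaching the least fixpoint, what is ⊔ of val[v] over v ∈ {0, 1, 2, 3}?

⊤

Trace (6 dequeues):
  [1] u=0 | in 4 | out 3 | prev ⊥ | push {}
  [2] u=1 | in 4 | out ⊤ | prev 4 | push {0}
  [3] u=2 | in ⊥ | out 4 | ==
  [4] u=3 | in ⊤ | out ⊤ | prev ⊥ | push {}
  [5] u=0 | in ⊤ | out ⊤ | prev 3 | push {3}
  [6] u=3 | in ⊤ | out ⊤ | ==

Converged values:
  [0] ⊤
  [1] ⊤
  [2] 4
  [3] ⊤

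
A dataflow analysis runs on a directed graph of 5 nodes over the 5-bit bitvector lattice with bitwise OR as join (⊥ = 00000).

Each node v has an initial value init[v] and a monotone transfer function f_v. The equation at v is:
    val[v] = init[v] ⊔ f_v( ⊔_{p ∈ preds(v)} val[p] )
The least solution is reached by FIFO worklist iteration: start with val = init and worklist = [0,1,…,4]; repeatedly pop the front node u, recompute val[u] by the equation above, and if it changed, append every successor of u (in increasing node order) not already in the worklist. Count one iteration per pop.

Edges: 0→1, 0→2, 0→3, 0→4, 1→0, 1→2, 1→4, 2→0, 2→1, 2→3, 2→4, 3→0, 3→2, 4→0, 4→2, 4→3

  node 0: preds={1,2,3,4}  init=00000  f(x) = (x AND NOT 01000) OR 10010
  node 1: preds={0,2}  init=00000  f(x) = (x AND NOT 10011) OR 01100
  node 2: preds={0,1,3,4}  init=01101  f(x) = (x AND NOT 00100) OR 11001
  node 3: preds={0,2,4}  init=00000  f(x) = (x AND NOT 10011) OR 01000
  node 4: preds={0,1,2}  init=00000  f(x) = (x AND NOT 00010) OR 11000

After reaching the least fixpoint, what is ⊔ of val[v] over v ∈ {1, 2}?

11111

Trace (9 dequeues):
  [1] u=0 | in 01101 | out 10111 | prev 00000 | push {}
  [2] u=1 | in 11111 | out 01100 | prev 00000 | push {0}
  [3] u=2 | in 11111 | out 11111 | prev 01101 | push {1}
  [4] u=3 | in 11111 | out 01100 | prev 00000 | push {2}
  [5] u=4 | in 11111 | out 11101 | prev 00000 | push {3}
  [6] u=0 | in 11111 | out 10111 | ==
  [7] u=1 | in 11111 | out 01100 | ==
  [8] u=2 | in 11111 | out 11111 | ==
  [9] u=3 | in 11111 | out 01100 | ==

Converged values:
  [0] 10111
  [1] 01100
  [2] 11111
  [3] 01100
  [4] 11101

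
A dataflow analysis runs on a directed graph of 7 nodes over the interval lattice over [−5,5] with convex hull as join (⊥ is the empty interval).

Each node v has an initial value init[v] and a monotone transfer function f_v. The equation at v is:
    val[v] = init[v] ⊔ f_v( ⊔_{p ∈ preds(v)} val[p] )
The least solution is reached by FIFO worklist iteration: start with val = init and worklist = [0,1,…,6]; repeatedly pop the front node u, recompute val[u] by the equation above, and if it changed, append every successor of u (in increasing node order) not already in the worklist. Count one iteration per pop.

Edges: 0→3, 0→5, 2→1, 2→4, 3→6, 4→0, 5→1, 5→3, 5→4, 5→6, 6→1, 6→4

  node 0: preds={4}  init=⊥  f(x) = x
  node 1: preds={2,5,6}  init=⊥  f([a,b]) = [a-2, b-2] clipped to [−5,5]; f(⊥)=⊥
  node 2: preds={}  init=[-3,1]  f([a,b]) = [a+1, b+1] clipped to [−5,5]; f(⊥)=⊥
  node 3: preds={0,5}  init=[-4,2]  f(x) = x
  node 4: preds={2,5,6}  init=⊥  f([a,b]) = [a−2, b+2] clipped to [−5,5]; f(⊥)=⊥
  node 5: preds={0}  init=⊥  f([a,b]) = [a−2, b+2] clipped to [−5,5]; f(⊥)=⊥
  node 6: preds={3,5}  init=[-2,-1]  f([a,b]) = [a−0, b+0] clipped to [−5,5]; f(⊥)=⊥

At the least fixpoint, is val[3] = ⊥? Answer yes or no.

Worklist (22 pops):
  #1 pop 0: in=⊥ → ⊥ (no change)
  #2 pop 1: in=[-3,1] → [-5,-1] (was ⊥); enqueue []
  #3 pop 2: in=⊥ → [-3,1] (no change)
  #4 pop 3: in=⊥ → [-4,2] (no change)
  #5 pop 4: in=[-3,1] → [-5,3] (was ⊥); enqueue [0]
  #6 pop 5: in=⊥ → ⊥ (no change)
  #7 pop 6: in=[-4,2] → [-4,2] (was [-2,-1]); enqueue [1,4]
  #8 pop 0: in=[-5,3] → [-5,3] (was ⊥); enqueue [3,5]
  #9 pop 1: in=[-4,2] → [-5,0] (was [-5,-1]); enqueue []
  #10 pop 4: in=[-4,2] → [-5,4] (was [-5,3]); enqueue [0]
  #11 pop 3: in=[-5,3] → [-5,3] (was [-4,2]); enqueue [6]
  #12 pop 5: in=[-5,3] → [-5,5] (was ⊥); enqueue [1,3,4]
  #13 pop 0: in=[-5,4] → [-5,4] (was [-5,3]); enqueue [5]
  #14 pop 6: in=[-5,5] → [-5,5] (was [-4,2]); enqueue []
  #15 pop 1: in=[-5,5] → [-5,3] (was [-5,0]); enqueue []
  #16 pop 3: in=[-5,5] → [-5,5] (was [-5,3]); enqueue [6]
  #17 pop 4: in=[-5,5] → [-5,5] (was [-5,4]); enqueue [0]
  #18 pop 5: in=[-5,4] → [-5,5] (no change)
  #19 pop 6: in=[-5,5] → [-5,5] (no change)
  #20 pop 0: in=[-5,5] → [-5,5] (was [-5,4]); enqueue [3,5]
  #21 pop 3: in=[-5,5] → [-5,5] (no change)
  #22 pop 5: in=[-5,5] → [-5,5] (no change)

Fixpoint:
  val[0] = [-5,5]
  val[1] = [-5,3]
  val[2] = [-3,1]
  val[3] = [-5,5]
  val[4] = [-5,5]
  val[5] = [-5,5]
  val[6] = [-5,5]

no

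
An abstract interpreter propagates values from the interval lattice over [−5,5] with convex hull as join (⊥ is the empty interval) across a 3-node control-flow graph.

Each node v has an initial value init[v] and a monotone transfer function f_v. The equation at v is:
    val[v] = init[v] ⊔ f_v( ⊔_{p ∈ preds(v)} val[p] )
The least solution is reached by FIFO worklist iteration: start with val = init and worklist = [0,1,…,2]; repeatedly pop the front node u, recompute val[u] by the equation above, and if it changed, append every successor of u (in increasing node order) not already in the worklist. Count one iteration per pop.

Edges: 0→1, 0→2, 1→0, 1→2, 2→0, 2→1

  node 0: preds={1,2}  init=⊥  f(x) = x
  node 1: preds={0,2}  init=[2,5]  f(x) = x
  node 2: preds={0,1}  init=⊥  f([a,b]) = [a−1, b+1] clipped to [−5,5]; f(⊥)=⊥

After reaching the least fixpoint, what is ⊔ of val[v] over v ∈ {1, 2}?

[-5,5]

Worklist (25 pops):
  #1 pop 0: in=[2,5] → [2,5] (was ⊥); enqueue []
  #2 pop 1: in=[2,5] → [2,5] (no change)
  #3 pop 2: in=[2,5] → [1,5] (was ⊥); enqueue [0,1]
  #4 pop 0: in=[1,5] → [1,5] (was [2,5]); enqueue [2]
  #5 pop 1: in=[1,5] → [1,5] (was [2,5]); enqueue [0]
  #6 pop 2: in=[1,5] → [0,5] (was [1,5]); enqueue [1]
  #7 pop 0: in=[0,5] → [0,5] (was [1,5]); enqueue [2]
  #8 pop 1: in=[0,5] → [0,5] (was [1,5]); enqueue [0]
  #9 pop 2: in=[0,5] → [-1,5] (was [0,5]); enqueue [1]
  #10 pop 0: in=[-1,5] → [-1,5] (was [0,5]); enqueue [2]
  #11 pop 1: in=[-1,5] → [-1,5] (was [0,5]); enqueue [0]
  #12 pop 2: in=[-1,5] → [-2,5] (was [-1,5]); enqueue [1]
  #13 pop 0: in=[-2,5] → [-2,5] (was [-1,5]); enqueue [2]
  #14 pop 1: in=[-2,5] → [-2,5] (was [-1,5]); enqueue [0]
  #15 pop 2: in=[-2,5] → [-3,5] (was [-2,5]); enqueue [1]
  #16 pop 0: in=[-3,5] → [-3,5] (was [-2,5]); enqueue [2]
  #17 pop 1: in=[-3,5] → [-3,5] (was [-2,5]); enqueue [0]
  #18 pop 2: in=[-3,5] → [-4,5] (was [-3,5]); enqueue [1]
  #19 pop 0: in=[-4,5] → [-4,5] (was [-3,5]); enqueue [2]
  #20 pop 1: in=[-4,5] → [-4,5] (was [-3,5]); enqueue [0]
  #21 pop 2: in=[-4,5] → [-5,5] (was [-4,5]); enqueue [1]
  #22 pop 0: in=[-5,5] → [-5,5] (was [-4,5]); enqueue [2]
  #23 pop 1: in=[-5,5] → [-5,5] (was [-4,5]); enqueue [0]
  #24 pop 2: in=[-5,5] → [-5,5] (no change)
  #25 pop 0: in=[-5,5] → [-5,5] (no change)

Fixpoint:
  val[0] = [-5,5]
  val[1] = [-5,5]
  val[2] = [-5,5]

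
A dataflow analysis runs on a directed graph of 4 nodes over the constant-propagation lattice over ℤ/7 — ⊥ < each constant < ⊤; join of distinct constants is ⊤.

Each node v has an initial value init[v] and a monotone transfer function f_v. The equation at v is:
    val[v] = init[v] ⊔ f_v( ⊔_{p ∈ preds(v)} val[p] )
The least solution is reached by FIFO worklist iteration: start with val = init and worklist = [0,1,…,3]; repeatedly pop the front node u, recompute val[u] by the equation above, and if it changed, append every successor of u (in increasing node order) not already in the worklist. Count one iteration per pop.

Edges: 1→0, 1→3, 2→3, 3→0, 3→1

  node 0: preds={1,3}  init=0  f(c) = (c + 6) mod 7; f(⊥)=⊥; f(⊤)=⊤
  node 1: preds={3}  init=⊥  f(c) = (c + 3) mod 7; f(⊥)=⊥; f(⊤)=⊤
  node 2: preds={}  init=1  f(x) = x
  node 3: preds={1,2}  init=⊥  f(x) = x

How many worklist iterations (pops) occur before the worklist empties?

12

Worklist (12 pops):
  #1 pop 0: in=⊥ → 0 (no change)
  #2 pop 1: in=⊥ → ⊥ (no change)
  #3 pop 2: in=⊥ → 1 (no change)
  #4 pop 3: in=1 → 1 (was ⊥); enqueue [0,1]
  #5 pop 0: in=1 → 0 (no change)
  #6 pop 1: in=1 → 4 (was ⊥); enqueue [0,3]
  #7 pop 0: in=⊤ → ⊤ (was 0); enqueue []
  #8 pop 3: in=⊤ → ⊤ (was 1); enqueue [0,1]
  #9 pop 0: in=⊤ → ⊤ (no change)
  #10 pop 1: in=⊤ → ⊤ (was 4); enqueue [0,3]
  #11 pop 0: in=⊤ → ⊤ (no change)
  #12 pop 3: in=⊤ → ⊤ (no change)

Fixpoint:
  val[0] = ⊤
  val[1] = ⊤
  val[2] = 1
  val[3] = ⊤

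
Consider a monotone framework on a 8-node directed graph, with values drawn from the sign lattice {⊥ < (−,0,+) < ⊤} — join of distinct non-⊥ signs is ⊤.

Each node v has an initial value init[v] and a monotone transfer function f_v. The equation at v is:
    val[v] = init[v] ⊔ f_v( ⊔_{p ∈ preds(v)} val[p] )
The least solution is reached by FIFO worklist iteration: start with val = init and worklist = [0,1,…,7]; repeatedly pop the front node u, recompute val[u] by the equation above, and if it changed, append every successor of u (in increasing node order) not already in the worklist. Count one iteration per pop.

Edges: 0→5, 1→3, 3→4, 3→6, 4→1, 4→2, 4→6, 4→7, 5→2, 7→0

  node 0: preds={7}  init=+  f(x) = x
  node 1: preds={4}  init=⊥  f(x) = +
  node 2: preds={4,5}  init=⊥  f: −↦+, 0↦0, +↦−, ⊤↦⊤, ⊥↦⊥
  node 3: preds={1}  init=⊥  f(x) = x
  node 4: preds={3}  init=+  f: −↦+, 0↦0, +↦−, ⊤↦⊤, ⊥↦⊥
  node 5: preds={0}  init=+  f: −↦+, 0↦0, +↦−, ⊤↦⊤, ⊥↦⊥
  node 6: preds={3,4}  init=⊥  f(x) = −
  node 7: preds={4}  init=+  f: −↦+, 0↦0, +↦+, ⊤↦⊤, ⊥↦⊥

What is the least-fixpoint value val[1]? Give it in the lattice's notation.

+

Trace (12 dequeues):
  [1] u=0 | in + | out + | ==
  [2] u=1 | in + | out + | prev ⊥ | push {}
  [3] u=2 | in + | out − | prev ⊥ | push {}
  [4] u=3 | in + | out + | prev ⊥ | push {}
  [5] u=4 | in + | out ⊤ | prev + | push {1,2}
  [6] u=5 | in + | out ⊤ | prev + | push {}
  [7] u=6 | in ⊤ | out − | prev ⊥ | push {}
  [8] u=7 | in ⊤ | out ⊤ | prev + | push {0}
  [9] u=1 | in ⊤ | out + | ==
  [10] u=2 | in ⊤ | out ⊤ | prev − | push {}
  [11] u=0 | in ⊤ | out ⊤ | prev + | push {5}
  [12] u=5 | in ⊤ | out ⊤ | ==

Converged values:
  [0] ⊤
  [1] +
  [2] ⊤
  [3] +
  [4] ⊤
  [5] ⊤
  [6] −
  [7] ⊤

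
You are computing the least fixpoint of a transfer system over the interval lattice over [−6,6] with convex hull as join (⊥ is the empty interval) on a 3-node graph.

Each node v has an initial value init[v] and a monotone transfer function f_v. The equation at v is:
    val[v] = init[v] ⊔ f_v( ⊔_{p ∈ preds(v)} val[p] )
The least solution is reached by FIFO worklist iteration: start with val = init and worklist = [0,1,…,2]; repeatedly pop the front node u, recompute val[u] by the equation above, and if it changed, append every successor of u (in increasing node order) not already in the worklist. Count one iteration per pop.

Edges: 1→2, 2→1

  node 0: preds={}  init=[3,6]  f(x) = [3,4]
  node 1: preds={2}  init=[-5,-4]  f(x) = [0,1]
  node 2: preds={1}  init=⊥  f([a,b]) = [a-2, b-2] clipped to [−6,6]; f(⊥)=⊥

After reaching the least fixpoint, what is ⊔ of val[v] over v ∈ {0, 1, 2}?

[-6,6]

Trace (4 dequeues):
  [1] u=0 | in ⊥ | out [3,6] | ==
  [2] u=1 | in ⊥ | out [-5,1] | prev [-5,-4] | push {}
  [3] u=2 | in [-5,1] | out [-6,-1] | prev ⊥ | push {1}
  [4] u=1 | in [-6,-1] | out [-5,1] | ==

Converged values:
  [0] [3,6]
  [1] [-5,1]
  [2] [-6,-1]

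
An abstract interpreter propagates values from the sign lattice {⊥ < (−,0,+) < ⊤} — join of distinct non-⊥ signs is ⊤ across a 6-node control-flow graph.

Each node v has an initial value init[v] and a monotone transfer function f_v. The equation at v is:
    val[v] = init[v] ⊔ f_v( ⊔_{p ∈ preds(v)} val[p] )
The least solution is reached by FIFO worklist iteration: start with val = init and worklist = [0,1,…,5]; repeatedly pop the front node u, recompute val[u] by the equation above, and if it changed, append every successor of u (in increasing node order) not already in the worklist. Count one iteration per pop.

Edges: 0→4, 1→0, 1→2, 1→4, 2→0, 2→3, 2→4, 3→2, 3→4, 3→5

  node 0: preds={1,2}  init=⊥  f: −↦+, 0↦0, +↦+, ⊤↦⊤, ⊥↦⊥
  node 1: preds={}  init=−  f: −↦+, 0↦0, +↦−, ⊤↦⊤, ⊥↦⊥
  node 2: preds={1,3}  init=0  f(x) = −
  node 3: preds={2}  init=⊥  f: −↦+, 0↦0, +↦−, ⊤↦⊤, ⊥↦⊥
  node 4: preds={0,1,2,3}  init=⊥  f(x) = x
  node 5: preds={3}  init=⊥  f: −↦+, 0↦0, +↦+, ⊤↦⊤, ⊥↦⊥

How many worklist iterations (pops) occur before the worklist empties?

Trace (8 dequeues):
  [1] u=0 | in ⊤ | out ⊤ | prev ⊥ | push {}
  [2] u=1 | in ⊥ | out − | ==
  [3] u=2 | in − | out ⊤ | prev 0 | push {0}
  [4] u=3 | in ⊤ | out ⊤ | prev ⊥ | push {2}
  [5] u=4 | in ⊤ | out ⊤ | prev ⊥ | push {}
  [6] u=5 | in ⊤ | out ⊤ | prev ⊥ | push {}
  [7] u=0 | in ⊤ | out ⊤ | ==
  [8] u=2 | in ⊤ | out ⊤ | ==

Converged values:
  [0] ⊤
  [1] −
  [2] ⊤
  [3] ⊤
  [4] ⊤
  [5] ⊤

8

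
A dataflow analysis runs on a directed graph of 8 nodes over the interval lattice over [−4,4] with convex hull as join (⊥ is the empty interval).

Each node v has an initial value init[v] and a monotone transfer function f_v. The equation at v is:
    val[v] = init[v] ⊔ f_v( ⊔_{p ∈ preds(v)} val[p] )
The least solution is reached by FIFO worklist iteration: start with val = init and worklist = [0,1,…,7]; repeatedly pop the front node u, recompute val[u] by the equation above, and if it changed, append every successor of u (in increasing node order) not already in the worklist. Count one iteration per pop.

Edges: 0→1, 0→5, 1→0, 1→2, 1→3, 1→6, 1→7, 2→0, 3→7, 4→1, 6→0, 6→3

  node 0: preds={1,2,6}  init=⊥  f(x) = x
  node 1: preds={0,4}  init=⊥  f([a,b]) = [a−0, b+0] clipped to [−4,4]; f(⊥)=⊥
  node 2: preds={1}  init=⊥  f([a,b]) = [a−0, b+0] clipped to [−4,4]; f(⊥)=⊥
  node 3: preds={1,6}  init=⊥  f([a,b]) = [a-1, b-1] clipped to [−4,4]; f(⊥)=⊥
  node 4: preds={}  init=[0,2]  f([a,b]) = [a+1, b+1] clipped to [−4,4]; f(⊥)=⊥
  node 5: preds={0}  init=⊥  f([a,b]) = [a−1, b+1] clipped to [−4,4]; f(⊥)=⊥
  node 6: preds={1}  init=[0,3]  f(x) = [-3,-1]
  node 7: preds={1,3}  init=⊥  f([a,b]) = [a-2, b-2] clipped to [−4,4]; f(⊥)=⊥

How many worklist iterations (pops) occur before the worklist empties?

18

Trace (18 dequeues):
  [1] u=0 | in [0,3] | out [0,3] | prev ⊥ | push {}
  [2] u=1 | in [0,3] | out [0,3] | prev ⊥ | push {0}
  [3] u=2 | in [0,3] | out [0,3] | prev ⊥ | push {}
  [4] u=3 | in [0,3] | out [-1,2] | prev ⊥ | push {}
  [5] u=4 | in ⊥ | out [0,2] | ==
  [6] u=5 | in [0,3] | out [-1,4] | prev ⊥ | push {}
  [7] u=6 | in [0,3] | out [-3,3] | prev [0,3] | push {3}
  [8] u=7 | in [-1,3] | out [-3,1] | prev ⊥ | push {}
  [9] u=0 | in [-3,3] | out [-3,3] | prev [0,3] | push {1,5}
  [10] u=3 | in [-3,3] | out [-4,2] | prev [-1,2] | push {7}
  [11] u=1 | in [-3,3] | out [-3,3] | prev [0,3] | push {0,2,3,6}
  [12] u=5 | in [-3,3] | out [-4,4] | prev [-1,4] | push {}
  [13] u=7 | in [-4,3] | out [-4,1] | prev [-3,1] | push {}
  [14] u=0 | in [-3,3] | out [-3,3] | ==
  [15] u=2 | in [-3,3] | out [-3,3] | prev [0,3] | push {0}
  [16] u=3 | in [-3,3] | out [-4,2] | ==
  [17] u=6 | in [-3,3] | out [-3,3] | ==
  [18] u=0 | in [-3,3] | out [-3,3] | ==

Converged values:
  [0] [-3,3]
  [1] [-3,3]
  [2] [-3,3]
  [3] [-4,2]
  [4] [0,2]
  [5] [-4,4]
  [6] [-3,3]
  [7] [-4,1]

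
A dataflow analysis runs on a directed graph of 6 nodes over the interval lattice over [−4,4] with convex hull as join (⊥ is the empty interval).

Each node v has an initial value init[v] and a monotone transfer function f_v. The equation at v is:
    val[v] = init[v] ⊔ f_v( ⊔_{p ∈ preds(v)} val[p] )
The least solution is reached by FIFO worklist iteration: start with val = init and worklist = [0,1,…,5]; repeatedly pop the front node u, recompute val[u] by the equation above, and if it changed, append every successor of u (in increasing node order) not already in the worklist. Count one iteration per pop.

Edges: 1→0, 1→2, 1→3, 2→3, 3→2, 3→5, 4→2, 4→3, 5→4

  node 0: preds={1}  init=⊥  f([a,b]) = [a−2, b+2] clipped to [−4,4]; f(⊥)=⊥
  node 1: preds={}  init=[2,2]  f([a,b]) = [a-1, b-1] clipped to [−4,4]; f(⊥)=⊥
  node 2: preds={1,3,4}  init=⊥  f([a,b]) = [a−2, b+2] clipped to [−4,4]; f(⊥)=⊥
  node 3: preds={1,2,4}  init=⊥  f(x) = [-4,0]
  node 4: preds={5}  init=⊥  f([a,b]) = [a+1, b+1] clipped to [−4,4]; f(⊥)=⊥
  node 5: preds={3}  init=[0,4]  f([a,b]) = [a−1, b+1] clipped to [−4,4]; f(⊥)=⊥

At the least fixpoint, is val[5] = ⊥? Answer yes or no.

no

Trace (11 dequeues):
  [1] u=0 | in [2,2] | out [0,4] | prev ⊥ | push {}
  [2] u=1 | in ⊥ | out [2,2] | ==
  [3] u=2 | in [2,2] | out [0,4] | prev ⊥ | push {}
  [4] u=3 | in [0,4] | out [-4,0] | prev ⊥ | push {2}
  [5] u=4 | in [0,4] | out [1,4] | prev ⊥ | push {3}
  [6] u=5 | in [-4,0] | out [-4,4] | prev [0,4] | push {4}
  [7] u=2 | in [-4,4] | out [-4,4] | prev [0,4] | push {}
  [8] u=3 | in [-4,4] | out [-4,0] | ==
  [9] u=4 | in [-4,4] | out [-3,4] | prev [1,4] | push {2,3}
  [10] u=2 | in [-4,4] | out [-4,4] | ==
  [11] u=3 | in [-4,4] | out [-4,0] | ==

Converged values:
  [0] [0,4]
  [1] [2,2]
  [2] [-4,4]
  [3] [-4,0]
  [4] [-3,4]
  [5] [-4,4]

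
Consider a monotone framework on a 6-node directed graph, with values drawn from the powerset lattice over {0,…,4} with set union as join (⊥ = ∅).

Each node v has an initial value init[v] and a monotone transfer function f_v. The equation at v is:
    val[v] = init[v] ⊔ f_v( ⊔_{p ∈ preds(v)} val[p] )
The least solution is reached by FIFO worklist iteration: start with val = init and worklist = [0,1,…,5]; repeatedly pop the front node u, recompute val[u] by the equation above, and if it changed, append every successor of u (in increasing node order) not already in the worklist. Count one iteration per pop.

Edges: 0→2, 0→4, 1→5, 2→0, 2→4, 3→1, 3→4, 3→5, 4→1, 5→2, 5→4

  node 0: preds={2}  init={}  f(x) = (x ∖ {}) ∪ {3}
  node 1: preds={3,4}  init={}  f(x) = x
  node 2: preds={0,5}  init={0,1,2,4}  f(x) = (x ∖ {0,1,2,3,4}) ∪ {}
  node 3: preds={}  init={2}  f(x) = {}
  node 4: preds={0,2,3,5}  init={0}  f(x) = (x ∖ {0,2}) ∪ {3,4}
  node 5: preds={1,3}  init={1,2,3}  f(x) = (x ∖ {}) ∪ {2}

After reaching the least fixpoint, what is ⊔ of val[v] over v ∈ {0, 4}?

{0,1,2,3,4}

Trace (12 dequeues):
  [1] u=0 | in {0,1,2,4} | out {0,1,2,3,4} | prev {} | push {}
  [2] u=1 | in {0,2} | out {0,2} | prev {} | push {}
  [3] u=2 | in {0,1,2,3,4} | out {0,1,2,4} | ==
  [4] u=3 | in {} | out {2} | ==
  [5] u=4 | in {0,1,2,3,4} | out {0,1,3,4} | prev {0} | push {1}
  [6] u=5 | in {0,2} | out {0,1,2,3} | prev {1,2,3} | push {2,4}
  [7] u=1 | in {0,1,2,3,4} | out {0,1,2,3,4} | prev {0,2} | push {5}
  [8] u=2 | in {0,1,2,3,4} | out {0,1,2,4} | ==
  [9] u=4 | in {0,1,2,3,4} | out {0,1,3,4} | ==
  [10] u=5 | in {0,1,2,3,4} | out {0,1,2,3,4} | prev {0,1,2,3} | push {2,4}
  [11] u=2 | in {0,1,2,3,4} | out {0,1,2,4} | ==
  [12] u=4 | in {0,1,2,3,4} | out {0,1,3,4} | ==

Converged values:
  [0] {0,1,2,3,4}
  [1] {0,1,2,3,4}
  [2] {0,1,2,4}
  [3] {2}
  [4] {0,1,3,4}
  [5] {0,1,2,3,4}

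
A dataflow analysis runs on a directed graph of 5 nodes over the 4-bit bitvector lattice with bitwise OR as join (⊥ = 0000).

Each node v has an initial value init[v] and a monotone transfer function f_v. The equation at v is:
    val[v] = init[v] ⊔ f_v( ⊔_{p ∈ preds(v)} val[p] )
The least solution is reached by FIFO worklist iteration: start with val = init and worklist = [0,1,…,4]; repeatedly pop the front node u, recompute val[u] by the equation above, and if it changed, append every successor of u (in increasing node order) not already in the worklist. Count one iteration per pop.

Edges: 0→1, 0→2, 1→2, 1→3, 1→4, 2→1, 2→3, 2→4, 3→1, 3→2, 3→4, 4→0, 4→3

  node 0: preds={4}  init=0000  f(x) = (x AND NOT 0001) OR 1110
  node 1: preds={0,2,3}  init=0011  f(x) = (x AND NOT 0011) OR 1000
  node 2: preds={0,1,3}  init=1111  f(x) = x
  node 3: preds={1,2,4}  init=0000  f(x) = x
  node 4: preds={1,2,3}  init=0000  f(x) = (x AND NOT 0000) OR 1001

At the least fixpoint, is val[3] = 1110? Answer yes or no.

no

Iteration log — 9 steps:
  step 1. node 0  ⊔preds=0000  new=1110  old=0000  +wl: 
  step 2. node 1  ⊔preds=1111  new=1111  old=0011  +wl: 
  step 3. node 2  ⊔preds=1111  new=1111  stable
  step 4. node 3  ⊔preds=1111  new=1111  old=0000  +wl: 1,2
  step 5. node 4  ⊔preds=1111  new=1111  old=0000  +wl: 0,3
  step 6. node 1  ⊔preds=1111  new=1111  stable
  step 7. node 2  ⊔preds=1111  new=1111  stable
  step 8. node 0  ⊔preds=1111  new=1110  stable
  step 9. node 3  ⊔preds=1111  new=1111  stable

Least fixpoint reached:
  node 0: 1110
  node 1: 1111
  node 2: 1111
  node 3: 1111
  node 4: 1111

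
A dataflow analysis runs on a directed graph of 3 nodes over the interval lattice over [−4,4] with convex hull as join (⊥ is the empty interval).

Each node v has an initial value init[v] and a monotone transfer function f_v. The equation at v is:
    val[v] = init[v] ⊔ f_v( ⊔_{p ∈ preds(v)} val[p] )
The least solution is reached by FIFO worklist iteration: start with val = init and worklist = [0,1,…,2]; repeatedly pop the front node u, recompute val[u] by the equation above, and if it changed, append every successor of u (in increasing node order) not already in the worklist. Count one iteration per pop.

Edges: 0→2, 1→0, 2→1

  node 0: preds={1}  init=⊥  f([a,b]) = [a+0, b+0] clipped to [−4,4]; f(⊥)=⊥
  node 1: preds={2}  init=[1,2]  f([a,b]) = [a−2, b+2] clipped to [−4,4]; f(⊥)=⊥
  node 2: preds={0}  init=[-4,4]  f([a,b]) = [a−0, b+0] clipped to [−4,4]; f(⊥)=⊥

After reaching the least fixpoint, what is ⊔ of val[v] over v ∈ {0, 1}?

[-4,4]

Trace (5 dequeues):
  [1] u=0 | in [1,2] | out [1,2] | prev ⊥ | push {}
  [2] u=1 | in [-4,4] | out [-4,4] | prev [1,2] | push {0}
  [3] u=2 | in [1,2] | out [-4,4] | ==
  [4] u=0 | in [-4,4] | out [-4,4] | prev [1,2] | push {2}
  [5] u=2 | in [-4,4] | out [-4,4] | ==

Converged values:
  [0] [-4,4]
  [1] [-4,4]
  [2] [-4,4]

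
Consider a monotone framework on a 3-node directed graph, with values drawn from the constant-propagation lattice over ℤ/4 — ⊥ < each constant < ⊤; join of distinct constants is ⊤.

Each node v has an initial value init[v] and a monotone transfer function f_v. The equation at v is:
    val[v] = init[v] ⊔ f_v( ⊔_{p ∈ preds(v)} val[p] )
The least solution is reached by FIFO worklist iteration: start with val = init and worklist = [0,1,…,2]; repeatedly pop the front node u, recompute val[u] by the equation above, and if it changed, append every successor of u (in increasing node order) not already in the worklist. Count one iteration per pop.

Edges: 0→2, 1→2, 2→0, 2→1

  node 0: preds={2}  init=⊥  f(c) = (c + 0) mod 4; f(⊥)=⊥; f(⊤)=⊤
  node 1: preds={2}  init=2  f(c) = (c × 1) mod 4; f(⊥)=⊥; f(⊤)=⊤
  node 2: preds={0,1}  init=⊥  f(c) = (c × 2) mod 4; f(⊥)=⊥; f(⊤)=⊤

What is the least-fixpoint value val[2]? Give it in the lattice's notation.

⊤

Iteration log — 9 steps:
  step 1. node 0  ⊔preds=⊥  new=⊥  stable
  step 2. node 1  ⊔preds=⊥  new=2  stable
  step 3. node 2  ⊔preds=2  new=0  old=⊥  +wl: 0,1
  step 4. node 0  ⊔preds=0  new=0  old=⊥  +wl: 2
  step 5. node 1  ⊔preds=0  new=⊤  old=2  +wl: 
  step 6. node 2  ⊔preds=⊤  new=⊤  old=0  +wl: 0,1
  step 7. node 0  ⊔preds=⊤  new=⊤  old=0  +wl: 2
  step 8. node 1  ⊔preds=⊤  new=⊤  stable
  step 9. node 2  ⊔preds=⊤  new=⊤  stable

Least fixpoint reached:
  node 0: ⊤
  node 1: ⊤
  node 2: ⊤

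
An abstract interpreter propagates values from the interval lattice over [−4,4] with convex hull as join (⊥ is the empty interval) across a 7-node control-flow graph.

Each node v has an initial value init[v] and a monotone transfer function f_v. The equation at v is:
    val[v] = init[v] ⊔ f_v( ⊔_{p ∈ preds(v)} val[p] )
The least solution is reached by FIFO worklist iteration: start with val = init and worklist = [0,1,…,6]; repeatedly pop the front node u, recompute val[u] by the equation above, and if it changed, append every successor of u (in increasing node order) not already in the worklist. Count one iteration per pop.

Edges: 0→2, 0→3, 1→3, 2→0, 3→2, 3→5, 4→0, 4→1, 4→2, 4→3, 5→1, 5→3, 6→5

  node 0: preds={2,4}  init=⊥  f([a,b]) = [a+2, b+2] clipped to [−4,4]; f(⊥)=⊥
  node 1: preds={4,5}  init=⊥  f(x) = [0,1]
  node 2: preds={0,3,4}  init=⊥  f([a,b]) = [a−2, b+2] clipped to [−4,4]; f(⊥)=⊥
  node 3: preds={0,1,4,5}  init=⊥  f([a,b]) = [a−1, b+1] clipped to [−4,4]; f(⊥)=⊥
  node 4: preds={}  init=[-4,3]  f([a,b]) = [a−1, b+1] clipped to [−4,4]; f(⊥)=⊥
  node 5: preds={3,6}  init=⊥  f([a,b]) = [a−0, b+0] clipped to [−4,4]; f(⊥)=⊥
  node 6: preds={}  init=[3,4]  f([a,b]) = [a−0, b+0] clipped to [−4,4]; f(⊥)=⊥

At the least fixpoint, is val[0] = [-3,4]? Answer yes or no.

no

Worklist (11 pops):
  #1 pop 0: in=[-4,3] → [-2,4] (was ⊥); enqueue []
  #2 pop 1: in=[-4,3] → [0,1] (was ⊥); enqueue []
  #3 pop 2: in=[-4,4] → [-4,4] (was ⊥); enqueue [0]
  #4 pop 3: in=[-4,4] → [-4,4] (was ⊥); enqueue [2]
  #5 pop 4: in=⊥ → [-4,3] (no change)
  #6 pop 5: in=[-4,4] → [-4,4] (was ⊥); enqueue [1,3]
  #7 pop 6: in=⊥ → [3,4] (no change)
  #8 pop 0: in=[-4,4] → [-2,4] (no change)
  #9 pop 2: in=[-4,4] → [-4,4] (no change)
  #10 pop 1: in=[-4,4] → [0,1] (no change)
  #11 pop 3: in=[-4,4] → [-4,4] (no change)

Fixpoint:
  val[0] = [-2,4]
  val[1] = [0,1]
  val[2] = [-4,4]
  val[3] = [-4,4]
  val[4] = [-4,3]
  val[5] = [-4,4]
  val[6] = [3,4]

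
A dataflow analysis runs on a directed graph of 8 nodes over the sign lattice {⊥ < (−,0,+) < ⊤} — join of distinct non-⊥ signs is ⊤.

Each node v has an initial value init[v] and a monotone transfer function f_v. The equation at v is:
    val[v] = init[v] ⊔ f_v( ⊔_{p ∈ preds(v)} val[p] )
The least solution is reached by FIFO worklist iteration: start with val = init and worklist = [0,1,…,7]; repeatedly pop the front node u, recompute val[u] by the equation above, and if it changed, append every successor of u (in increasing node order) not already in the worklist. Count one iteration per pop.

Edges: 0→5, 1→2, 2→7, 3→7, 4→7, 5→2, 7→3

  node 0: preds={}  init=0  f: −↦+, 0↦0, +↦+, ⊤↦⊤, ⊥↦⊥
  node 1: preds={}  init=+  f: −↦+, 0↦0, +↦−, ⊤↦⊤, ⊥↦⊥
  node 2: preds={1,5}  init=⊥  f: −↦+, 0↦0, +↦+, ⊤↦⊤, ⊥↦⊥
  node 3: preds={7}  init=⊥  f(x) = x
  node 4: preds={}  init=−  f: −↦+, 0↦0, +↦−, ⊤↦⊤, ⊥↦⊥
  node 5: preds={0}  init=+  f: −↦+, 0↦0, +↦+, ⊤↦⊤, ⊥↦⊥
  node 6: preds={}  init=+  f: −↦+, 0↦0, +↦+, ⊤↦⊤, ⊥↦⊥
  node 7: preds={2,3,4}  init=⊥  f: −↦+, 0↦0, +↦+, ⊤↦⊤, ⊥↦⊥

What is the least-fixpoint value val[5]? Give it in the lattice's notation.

Trace (11 dequeues):
  [1] u=0 | in ⊥ | out 0 | ==
  [2] u=1 | in ⊥ | out + | ==
  [3] u=2 | in + | out + | prev ⊥ | push {}
  [4] u=3 | in ⊥ | out ⊥ | ==
  [5] u=4 | in ⊥ | out − | ==
  [6] u=5 | in 0 | out ⊤ | prev + | push {2}
  [7] u=6 | in ⊥ | out + | ==
  [8] u=7 | in ⊤ | out ⊤ | prev ⊥ | push {3}
  [9] u=2 | in ⊤ | out ⊤ | prev + | push {7}
  [10] u=3 | in ⊤ | out ⊤ | prev ⊥ | push {}
  [11] u=7 | in ⊤ | out ⊤ | ==

Converged values:
  [0] 0
  [1] +
  [2] ⊤
  [3] ⊤
  [4] −
  [5] ⊤
  [6] +
  [7] ⊤

⊤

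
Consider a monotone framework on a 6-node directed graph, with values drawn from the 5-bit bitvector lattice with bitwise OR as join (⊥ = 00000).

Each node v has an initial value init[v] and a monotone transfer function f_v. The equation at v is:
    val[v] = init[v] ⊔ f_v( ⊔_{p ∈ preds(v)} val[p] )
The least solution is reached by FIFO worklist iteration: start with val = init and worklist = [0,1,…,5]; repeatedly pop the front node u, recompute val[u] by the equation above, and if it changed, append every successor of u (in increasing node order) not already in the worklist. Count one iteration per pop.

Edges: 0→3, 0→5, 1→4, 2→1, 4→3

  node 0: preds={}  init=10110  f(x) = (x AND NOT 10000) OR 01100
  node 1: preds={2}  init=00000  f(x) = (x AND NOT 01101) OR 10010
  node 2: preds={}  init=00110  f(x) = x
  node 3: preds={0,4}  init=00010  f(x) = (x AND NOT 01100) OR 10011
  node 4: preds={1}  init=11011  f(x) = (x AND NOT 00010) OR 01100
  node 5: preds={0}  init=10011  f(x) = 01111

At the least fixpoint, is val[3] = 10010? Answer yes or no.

no

Trace (7 dequeues):
  [1] u=0 | in 00000 | out 11110 | prev 10110 | push {}
  [2] u=1 | in 00110 | out 10010 | prev 00000 | push {}
  [3] u=2 | in 00000 | out 00110 | ==
  [4] u=3 | in 11111 | out 10011 | prev 00010 | push {}
  [5] u=4 | in 10010 | out 11111 | prev 11011 | push {3}
  [6] u=5 | in 11110 | out 11111 | prev 10011 | push {}
  [7] u=3 | in 11111 | out 10011 | ==

Converged values:
  [0] 11110
  [1] 10010
  [2] 00110
  [3] 10011
  [4] 11111
  [5] 11111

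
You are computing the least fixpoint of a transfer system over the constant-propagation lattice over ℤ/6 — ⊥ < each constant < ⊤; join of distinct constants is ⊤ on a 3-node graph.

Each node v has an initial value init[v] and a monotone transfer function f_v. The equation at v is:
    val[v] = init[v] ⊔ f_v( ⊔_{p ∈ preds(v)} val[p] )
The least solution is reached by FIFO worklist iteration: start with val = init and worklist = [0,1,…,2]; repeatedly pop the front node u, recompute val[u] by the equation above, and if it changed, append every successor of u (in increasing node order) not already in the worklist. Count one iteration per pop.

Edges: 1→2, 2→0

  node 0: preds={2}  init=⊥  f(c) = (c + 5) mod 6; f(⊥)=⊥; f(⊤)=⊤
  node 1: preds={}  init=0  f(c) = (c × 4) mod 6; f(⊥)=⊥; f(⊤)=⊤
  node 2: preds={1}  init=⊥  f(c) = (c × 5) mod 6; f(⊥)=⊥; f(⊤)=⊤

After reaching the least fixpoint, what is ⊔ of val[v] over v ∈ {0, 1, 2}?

Worklist (4 pops):
  #1 pop 0: in=⊥ → ⊥ (no change)
  #2 pop 1: in=⊥ → 0 (no change)
  #3 pop 2: in=0 → 0 (was ⊥); enqueue [0]
  #4 pop 0: in=0 → 5 (was ⊥); enqueue []

Fixpoint:
  val[0] = 5
  val[1] = 0
  val[2] = 0

⊤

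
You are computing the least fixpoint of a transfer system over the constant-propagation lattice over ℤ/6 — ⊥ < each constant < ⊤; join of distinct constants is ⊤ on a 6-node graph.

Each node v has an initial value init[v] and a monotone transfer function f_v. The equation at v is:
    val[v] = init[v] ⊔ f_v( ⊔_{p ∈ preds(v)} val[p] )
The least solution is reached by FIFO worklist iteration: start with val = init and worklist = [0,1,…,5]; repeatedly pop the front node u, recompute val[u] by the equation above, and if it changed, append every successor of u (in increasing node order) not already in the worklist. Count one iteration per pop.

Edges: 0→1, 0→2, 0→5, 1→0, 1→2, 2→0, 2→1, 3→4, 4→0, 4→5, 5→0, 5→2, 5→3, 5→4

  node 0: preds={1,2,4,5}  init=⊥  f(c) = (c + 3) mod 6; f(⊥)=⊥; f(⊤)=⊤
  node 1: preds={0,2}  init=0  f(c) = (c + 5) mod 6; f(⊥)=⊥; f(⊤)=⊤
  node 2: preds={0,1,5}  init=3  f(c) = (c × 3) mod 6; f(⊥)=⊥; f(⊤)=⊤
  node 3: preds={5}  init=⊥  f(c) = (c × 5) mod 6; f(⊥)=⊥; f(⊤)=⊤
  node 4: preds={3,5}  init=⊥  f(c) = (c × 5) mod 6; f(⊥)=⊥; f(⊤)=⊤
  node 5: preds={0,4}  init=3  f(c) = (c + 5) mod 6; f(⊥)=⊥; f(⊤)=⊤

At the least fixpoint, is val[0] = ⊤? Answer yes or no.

yes

Worklist (13 pops):
  #1 pop 0: in=⊤ → ⊤ (was ⊥); enqueue []
  #2 pop 1: in=⊤ → ⊤ (was 0); enqueue [0]
  #3 pop 2: in=⊤ → ⊤ (was 3); enqueue [1]
  #4 pop 3: in=3 → 3 (was ⊥); enqueue []
  #5 pop 4: in=3 → 3 (was ⊥); enqueue []
  #6 pop 5: in=⊤ → ⊤ (was 3); enqueue [2,3,4]
  #7 pop 0: in=⊤ → ⊤ (no change)
  #8 pop 1: in=⊤ → ⊤ (no change)
  #9 pop 2: in=⊤ → ⊤ (no change)
  #10 pop 3: in=⊤ → ⊤ (was 3); enqueue []
  #11 pop 4: in=⊤ → ⊤ (was 3); enqueue [0,5]
  #12 pop 0: in=⊤ → ⊤ (no change)
  #13 pop 5: in=⊤ → ⊤ (no change)

Fixpoint:
  val[0] = ⊤
  val[1] = ⊤
  val[2] = ⊤
  val[3] = ⊤
  val[4] = ⊤
  val[5] = ⊤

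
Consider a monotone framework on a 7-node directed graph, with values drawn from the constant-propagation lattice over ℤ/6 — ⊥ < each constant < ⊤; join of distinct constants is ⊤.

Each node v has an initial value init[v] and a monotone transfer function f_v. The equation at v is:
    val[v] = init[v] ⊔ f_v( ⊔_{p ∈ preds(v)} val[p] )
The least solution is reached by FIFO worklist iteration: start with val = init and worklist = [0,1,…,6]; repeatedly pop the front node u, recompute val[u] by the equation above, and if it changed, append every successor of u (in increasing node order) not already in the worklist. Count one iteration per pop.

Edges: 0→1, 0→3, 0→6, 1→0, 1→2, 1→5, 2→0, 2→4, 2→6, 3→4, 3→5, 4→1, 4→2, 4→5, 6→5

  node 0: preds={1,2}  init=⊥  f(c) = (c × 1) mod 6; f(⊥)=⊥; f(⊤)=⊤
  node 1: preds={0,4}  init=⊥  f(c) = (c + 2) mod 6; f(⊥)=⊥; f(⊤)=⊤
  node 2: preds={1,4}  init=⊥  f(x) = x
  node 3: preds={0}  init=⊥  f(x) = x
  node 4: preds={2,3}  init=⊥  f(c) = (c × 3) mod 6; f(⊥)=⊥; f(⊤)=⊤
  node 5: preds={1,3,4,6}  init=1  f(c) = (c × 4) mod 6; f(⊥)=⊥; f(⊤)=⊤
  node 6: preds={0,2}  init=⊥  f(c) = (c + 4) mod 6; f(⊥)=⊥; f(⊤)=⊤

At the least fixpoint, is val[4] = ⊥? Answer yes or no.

yes

Worklist (7 pops):
  #1 pop 0: in=⊥ → ⊥ (no change)
  #2 pop 1: in=⊥ → ⊥ (no change)
  #3 pop 2: in=⊥ → ⊥ (no change)
  #4 pop 3: in=⊥ → ⊥ (no change)
  #5 pop 4: in=⊥ → ⊥ (no change)
  #6 pop 5: in=⊥ → 1 (no change)
  #7 pop 6: in=⊥ → ⊥ (no change)

Fixpoint:
  val[0] = ⊥
  val[1] = ⊥
  val[2] = ⊥
  val[3] = ⊥
  val[4] = ⊥
  val[5] = 1
  val[6] = ⊥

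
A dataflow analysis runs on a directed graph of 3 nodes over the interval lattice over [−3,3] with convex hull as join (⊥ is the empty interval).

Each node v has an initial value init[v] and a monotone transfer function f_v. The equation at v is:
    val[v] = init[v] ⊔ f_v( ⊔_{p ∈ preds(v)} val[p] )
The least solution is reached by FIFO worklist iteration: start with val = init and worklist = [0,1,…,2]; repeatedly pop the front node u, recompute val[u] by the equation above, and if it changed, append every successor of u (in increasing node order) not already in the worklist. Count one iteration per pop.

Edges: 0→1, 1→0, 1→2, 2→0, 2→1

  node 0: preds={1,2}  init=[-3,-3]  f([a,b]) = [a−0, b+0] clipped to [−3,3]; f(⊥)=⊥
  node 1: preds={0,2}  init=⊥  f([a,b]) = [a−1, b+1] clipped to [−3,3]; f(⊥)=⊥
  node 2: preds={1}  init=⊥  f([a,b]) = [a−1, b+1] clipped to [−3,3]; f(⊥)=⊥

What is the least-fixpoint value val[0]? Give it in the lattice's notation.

Trace (14 dequeues):
  [1] u=0 | in ⊥ | out [-3,-3] | ==
  [2] u=1 | in [-3,-3] | out [-3,-2] | prev ⊥ | push {0}
  [3] u=2 | in [-3,-2] | out [-3,-1] | prev ⊥ | push {1}
  [4] u=0 | in [-3,-1] | out [-3,-1] | prev [-3,-3] | push {}
  [5] u=1 | in [-3,-1] | out [-3,0] | prev [-3,-2] | push {0,2}
  [6] u=0 | in [-3,0] | out [-3,0] | prev [-3,-1] | push {1}
  [7] u=2 | in [-3,0] | out [-3,1] | prev [-3,-1] | push {0}
  [8] u=1 | in [-3,1] | out [-3,2] | prev [-3,0] | push {2}
  [9] u=0 | in [-3,2] | out [-3,2] | prev [-3,0] | push {1}
  [10] u=2 | in [-3,2] | out [-3,3] | prev [-3,1] | push {0}
  [11] u=1 | in [-3,3] | out [-3,3] | prev [-3,2] | push {2}
  [12] u=0 | in [-3,3] | out [-3,3] | prev [-3,2] | push {1}
  [13] u=2 | in [-3,3] | out [-3,3] | ==
  [14] u=1 | in [-3,3] | out [-3,3] | ==

Converged values:
  [0] [-3,3]
  [1] [-3,3]
  [2] [-3,3]

[-3,3]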